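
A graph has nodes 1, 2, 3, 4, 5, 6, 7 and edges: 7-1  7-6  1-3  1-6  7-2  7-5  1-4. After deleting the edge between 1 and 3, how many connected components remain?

Before removal there is 1 component.
1-3 is a bridge — removing it separates 1's side from 3's side.
After removal: 2 components.

2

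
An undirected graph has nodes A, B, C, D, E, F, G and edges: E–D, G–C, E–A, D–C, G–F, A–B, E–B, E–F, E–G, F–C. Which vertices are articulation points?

E

Removing E increases the component count from 1 to 2, so E is a cut vertex.
By contrast removing B leaves 1 component; it is not a cut vertex. No other vertex is a cut vertex either.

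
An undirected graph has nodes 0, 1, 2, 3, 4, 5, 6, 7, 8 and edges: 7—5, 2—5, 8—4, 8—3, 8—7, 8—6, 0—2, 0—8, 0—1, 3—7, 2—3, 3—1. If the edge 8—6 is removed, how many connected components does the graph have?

2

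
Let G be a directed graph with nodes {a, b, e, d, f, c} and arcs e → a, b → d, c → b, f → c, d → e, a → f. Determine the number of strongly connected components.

{a, b, c, d, e, f} are all mutually reachable — one SCC of size 6.
That gives 1 strongly connected component.

1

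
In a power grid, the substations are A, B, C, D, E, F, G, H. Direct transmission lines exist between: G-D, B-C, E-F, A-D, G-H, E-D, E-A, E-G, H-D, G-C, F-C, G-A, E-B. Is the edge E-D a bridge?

No

After removing E-D, the path E-G-D still connects them, so the edge is not a bridge.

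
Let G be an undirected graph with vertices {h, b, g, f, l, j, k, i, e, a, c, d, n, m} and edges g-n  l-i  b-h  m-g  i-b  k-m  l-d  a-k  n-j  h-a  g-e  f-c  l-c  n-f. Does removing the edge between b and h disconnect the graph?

After removing b-h, the path b-i-l-c-f-n-g-m-k-a-h still connects them, so the edge is not a bridge.

No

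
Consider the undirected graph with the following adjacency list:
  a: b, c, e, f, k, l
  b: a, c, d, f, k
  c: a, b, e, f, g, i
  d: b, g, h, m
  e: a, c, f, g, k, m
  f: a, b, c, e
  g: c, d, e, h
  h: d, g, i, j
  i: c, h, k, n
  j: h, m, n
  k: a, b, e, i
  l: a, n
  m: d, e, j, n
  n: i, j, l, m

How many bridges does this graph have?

0

The edges on the cycle f-a-l-n-m-e-c-f are not bridges since each lies on that cycle.
Every edge lies on some cycle, so there are no bridges.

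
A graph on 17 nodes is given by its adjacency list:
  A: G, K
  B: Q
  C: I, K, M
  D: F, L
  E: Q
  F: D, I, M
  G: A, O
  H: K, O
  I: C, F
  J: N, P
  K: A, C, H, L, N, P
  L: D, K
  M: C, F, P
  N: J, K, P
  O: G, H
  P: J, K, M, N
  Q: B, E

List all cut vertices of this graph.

K, Q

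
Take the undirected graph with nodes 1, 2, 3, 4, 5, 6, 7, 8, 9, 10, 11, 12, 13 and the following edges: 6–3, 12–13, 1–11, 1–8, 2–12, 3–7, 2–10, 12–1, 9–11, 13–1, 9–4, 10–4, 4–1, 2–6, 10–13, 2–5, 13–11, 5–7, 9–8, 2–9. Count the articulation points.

1

Removing 2 increases the component count from 1 to 2, so 2 is a cut vertex.
By contrast removing 5 leaves 1 component; it is not a cut vertex. No other vertex is a cut vertex either.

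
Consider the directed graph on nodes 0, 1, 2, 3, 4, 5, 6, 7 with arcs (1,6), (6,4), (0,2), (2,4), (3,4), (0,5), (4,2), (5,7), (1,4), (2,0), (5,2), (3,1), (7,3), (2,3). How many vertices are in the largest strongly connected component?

8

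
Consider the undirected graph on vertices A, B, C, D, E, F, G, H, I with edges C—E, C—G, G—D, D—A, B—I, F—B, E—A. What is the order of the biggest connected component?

5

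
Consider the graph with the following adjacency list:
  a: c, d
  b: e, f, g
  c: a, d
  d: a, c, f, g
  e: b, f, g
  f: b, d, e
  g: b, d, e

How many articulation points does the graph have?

Removing d increases the component count from 1 to 2, so d is a cut vertex.
By contrast removing e leaves 1 component; it is not a cut vertex. No other vertex is a cut vertex either.

1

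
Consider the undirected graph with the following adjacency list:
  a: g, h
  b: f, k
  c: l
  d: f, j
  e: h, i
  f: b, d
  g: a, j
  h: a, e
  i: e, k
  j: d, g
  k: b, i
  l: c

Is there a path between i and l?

The component containing i is {a, b, d, e, f, g, h, i, j, k}, and l is not in it.

No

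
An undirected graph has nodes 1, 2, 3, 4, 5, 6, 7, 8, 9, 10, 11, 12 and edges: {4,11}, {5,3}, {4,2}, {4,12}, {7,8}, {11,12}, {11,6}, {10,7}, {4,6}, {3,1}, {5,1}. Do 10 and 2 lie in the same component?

The component containing 10 is {7, 8, 10}, and 2 is not in it.

No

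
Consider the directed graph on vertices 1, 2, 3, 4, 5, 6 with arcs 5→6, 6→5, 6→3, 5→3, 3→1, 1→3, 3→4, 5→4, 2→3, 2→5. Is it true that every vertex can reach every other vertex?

There is no directed path from 1 to 2, so the graph is not strongly connected.

No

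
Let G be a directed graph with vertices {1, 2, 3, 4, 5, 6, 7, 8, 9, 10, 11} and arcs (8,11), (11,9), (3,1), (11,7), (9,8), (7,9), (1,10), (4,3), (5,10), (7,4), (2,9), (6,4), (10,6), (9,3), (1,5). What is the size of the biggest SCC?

6

{1, 3, 4, 5, 6, 10} are all mutually reachable — one SCC of size 6.
{7, 8, 9, 11} are all mutually reachable — one SCC of size 4.
{2} is an SCC by itself.
The largest has 6 vertices.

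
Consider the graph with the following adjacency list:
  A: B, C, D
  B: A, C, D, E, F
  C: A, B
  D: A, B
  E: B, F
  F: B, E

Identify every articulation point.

B

Removing B increases the component count from 1 to 2, so B is a cut vertex.
By contrast removing A leaves 1 component; it is not a cut vertex. No other vertex is a cut vertex either.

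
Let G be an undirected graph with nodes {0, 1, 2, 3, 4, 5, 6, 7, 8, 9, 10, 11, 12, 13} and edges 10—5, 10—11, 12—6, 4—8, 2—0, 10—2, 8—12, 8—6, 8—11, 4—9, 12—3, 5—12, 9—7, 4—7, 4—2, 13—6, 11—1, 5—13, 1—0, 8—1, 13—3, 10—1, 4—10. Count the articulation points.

Removing 4 increases the component count from 1 to 2, so 4 is a cut vertex.
By contrast removing 2 leaves 1 component; it is not a cut vertex. No other vertex is a cut vertex either.

1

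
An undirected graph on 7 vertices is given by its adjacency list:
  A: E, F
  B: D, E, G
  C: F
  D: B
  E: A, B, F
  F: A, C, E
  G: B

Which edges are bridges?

The edges on the cycle F-A-E-F are not bridges since each lies on that cycle.
But removing B-G disconnects B from G; removing E-B disconnects E from B; removing B-D disconnects B from D; removing F-C disconnects F from C — these are bridges.

B-D, B-E, B-G, C-F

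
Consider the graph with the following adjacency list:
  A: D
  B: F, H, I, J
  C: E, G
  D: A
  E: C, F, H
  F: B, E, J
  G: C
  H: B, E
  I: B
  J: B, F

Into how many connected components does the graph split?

2

Starting from A we can reach A, D. That is one component of size 2.
Starting from B we can reach B, C, E, F, G, H, I, J. That is one component of size 8.
Total: 2 components.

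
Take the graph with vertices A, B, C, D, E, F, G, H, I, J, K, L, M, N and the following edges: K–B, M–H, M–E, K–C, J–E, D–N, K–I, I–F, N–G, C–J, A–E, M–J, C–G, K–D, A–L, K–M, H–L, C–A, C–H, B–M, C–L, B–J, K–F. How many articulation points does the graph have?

Removing K increases the component count from 1 to 2, so K is a cut vertex.
By contrast removing C leaves 1 component; it is not a cut vertex. No other vertex is a cut vertex either.

1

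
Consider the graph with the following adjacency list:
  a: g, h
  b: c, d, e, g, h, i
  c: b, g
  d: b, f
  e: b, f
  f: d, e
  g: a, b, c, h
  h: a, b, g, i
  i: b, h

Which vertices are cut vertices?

Removing b increases the component count from 1 to 2, so b is a cut vertex.
By contrast removing i leaves 1 component; it is not a cut vertex. No other vertex is a cut vertex either.

b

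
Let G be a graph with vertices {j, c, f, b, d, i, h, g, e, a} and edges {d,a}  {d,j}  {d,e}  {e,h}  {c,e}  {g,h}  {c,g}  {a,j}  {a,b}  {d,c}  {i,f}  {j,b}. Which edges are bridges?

The edges on the cycle d-c-g-h-e-d are not bridges since each lies on that cycle.
But removing i-f disconnects i from f — this is a bridge.

f-i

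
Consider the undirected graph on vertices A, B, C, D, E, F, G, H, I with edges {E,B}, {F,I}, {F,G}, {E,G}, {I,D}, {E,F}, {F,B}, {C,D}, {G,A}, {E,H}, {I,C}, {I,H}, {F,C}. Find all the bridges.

A-G

The edges on the cycle E-F-I-H-E are not bridges since each lies on that cycle.
But removing G—A disconnects G from A — this is a bridge.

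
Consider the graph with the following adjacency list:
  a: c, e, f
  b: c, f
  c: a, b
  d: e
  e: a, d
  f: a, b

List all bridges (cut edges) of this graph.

a-e, d-e

The edges on the cycle b-c-a-f-b are not bridges since each lies on that cycle.
But removing e-d disconnects e from d; removing a-e disconnects a from e — these are bridges.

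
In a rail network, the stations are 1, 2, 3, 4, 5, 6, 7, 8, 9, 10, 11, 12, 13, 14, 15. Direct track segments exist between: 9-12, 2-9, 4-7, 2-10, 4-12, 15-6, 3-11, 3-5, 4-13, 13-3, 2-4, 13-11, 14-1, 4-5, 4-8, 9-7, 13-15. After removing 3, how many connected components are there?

2

With 3 gone, the remaining components are: {1, 14}; {2, 4, 5, 6, 7, 8, 9, 10, 11, 12, 13, 15}.
That is 2 components.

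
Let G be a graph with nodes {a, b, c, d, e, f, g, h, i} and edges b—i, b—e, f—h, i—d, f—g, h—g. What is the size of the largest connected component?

4

a is isolated — a component by itself.
c is isolated — a component by itself.
Starting from f we can reach f, g, h. That is one component of size 3.
Starting from b we can reach b, d, e, i. That is one component of size 4.
The largest has 4 vertices.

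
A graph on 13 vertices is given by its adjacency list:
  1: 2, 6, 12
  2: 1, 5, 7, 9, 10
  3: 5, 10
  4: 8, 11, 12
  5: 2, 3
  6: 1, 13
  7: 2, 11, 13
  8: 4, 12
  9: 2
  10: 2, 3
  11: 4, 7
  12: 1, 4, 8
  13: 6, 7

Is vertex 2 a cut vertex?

Yes

Deleting 2 raises the number of components from 1 to 3, so 2 is a cut vertex.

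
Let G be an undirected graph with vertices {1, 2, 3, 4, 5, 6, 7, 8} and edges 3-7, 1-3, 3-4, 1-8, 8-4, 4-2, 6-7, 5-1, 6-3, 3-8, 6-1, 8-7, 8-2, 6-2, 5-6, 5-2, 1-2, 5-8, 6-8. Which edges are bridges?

none

The edges on the cycle 5-6-2-1-5 are not bridges since each lies on that cycle.
Every edge lies on some cycle, so there are no bridges.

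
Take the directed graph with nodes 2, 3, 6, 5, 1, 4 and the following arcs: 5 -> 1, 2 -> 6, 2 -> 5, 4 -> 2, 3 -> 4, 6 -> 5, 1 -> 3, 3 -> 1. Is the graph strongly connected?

Yes

From 4 we can reach every vertex (1, 2, 3, 4, 5, 6), and every vertex can reach 4 (1, 2, 3, 4, 5, 6). So the whole graph is one strongly connected component.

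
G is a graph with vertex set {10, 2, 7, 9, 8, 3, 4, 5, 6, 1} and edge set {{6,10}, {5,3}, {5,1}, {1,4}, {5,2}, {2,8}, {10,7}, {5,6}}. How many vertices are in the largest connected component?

9 is isolated — a component by itself.
Starting from 1 we can reach 1, 2, 3, 4, 5, 6, 7, 8, 10. That is one component of size 9.
The largest has 9 vertices.

9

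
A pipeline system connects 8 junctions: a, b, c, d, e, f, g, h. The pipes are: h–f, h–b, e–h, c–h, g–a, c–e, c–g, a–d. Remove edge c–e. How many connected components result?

c and e are still connected via c-h-e, so the component count stays at 1.

1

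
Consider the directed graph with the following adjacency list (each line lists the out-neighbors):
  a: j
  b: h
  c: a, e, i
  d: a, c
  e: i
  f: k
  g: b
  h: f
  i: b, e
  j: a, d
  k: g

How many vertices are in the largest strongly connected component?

5

{b, f, g, h, k} are all mutually reachable — one SCC of size 5.
{a, c, d, j} are all mutually reachable — one SCC of size 4.
{e, i} are all mutually reachable — one SCC of size 2.
The largest has 5 vertices.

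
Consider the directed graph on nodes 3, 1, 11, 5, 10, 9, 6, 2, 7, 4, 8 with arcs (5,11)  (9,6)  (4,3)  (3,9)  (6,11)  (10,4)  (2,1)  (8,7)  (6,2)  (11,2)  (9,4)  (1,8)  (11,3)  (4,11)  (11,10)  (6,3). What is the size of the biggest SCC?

{3, 4, 6, 9, 10, 11} are all mutually reachable — one SCC of size 6.
{5} is an SCC by itself.
{1} is an SCC by itself.
{8} is an SCC by itself.
{7} is an SCC by itself.
(and 1 more singleton SCC)
The largest has 6 vertices.

6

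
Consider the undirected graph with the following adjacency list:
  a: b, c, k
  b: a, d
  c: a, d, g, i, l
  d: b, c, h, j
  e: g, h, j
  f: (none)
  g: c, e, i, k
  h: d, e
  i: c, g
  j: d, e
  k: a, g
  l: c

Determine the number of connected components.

f is isolated — a component by itself.
Starting from a we can reach a, b, c, d, e, g, h, i, j, k, l. That is one component of size 11.
Total: 2 components.

2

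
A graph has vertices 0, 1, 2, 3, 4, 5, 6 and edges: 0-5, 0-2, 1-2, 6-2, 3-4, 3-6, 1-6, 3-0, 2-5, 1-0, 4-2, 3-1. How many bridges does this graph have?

The edges on the cycle 1-6-2-1 are not bridges since each lies on that cycle.
Every edge lies on some cycle, so there are no bridges.

0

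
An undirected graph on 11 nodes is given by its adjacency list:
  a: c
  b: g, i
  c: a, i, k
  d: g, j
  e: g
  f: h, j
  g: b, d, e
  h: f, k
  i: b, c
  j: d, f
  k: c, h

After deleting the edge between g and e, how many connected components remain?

2

Before removal there is 1 component.
g-e is a bridge — removing it separates g's side from e's side.
After removal: 2 components.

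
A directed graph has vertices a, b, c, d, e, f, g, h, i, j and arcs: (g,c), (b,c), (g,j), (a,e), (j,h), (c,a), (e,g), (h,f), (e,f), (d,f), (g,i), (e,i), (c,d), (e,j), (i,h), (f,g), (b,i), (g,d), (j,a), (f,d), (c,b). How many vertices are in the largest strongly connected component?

{a, b, c, d, e, f, g, h, i, j} are all mutually reachable — one SCC of size 10.
The largest has 10 vertices.

10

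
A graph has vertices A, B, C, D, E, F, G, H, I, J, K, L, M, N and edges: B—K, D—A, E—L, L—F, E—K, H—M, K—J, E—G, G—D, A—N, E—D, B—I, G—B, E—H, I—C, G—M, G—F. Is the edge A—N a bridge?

Removing A—N leaves no path between A and N: the component count goes from 1 to 2. So it is a bridge.

Yes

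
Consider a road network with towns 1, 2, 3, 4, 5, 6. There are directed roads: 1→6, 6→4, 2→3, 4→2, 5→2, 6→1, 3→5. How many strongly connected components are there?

{2, 3, 5} are all mutually reachable — one SCC of size 3.
{1, 6} are all mutually reachable — one SCC of size 2.
{4} is an SCC by itself.
That gives 3 strongly connected components.

3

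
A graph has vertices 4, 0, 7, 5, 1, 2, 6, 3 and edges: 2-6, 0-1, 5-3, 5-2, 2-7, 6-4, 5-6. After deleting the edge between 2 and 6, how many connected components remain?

2

2 and 6 are still connected via 2-5-6, so the component count stays at 2.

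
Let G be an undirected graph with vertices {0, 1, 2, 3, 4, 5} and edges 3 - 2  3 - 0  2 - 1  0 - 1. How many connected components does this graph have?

4 is isolated — a component by itself.
5 is isolated — a component by itself.
Starting from 0 we can reach 0, 1, 2, 3. That is one component of size 4.
Total: 3 components.

3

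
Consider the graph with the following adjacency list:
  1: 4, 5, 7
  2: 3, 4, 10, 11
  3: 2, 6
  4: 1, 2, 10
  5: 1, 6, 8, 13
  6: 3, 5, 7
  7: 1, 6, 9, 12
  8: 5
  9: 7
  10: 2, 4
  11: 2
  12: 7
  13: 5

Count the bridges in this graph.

The edges on the cycle 2-4-1-5-6-3-2 are not bridges since each lies on that cycle.
But removing 5-8 disconnects 5 from 8; removing 7-12 disconnects 7 from 12; removing 7-9 disconnects 7 from 9; removing 11-2 disconnects 11 from 2 — these are bridges.
In total 5 edges are bridges.

5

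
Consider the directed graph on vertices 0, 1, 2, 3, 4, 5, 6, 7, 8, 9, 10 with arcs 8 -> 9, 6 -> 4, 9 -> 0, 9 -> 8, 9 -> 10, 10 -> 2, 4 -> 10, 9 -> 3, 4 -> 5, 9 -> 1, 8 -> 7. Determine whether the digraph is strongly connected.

There is no directed path from 6 to 0, so the graph is not strongly connected.

No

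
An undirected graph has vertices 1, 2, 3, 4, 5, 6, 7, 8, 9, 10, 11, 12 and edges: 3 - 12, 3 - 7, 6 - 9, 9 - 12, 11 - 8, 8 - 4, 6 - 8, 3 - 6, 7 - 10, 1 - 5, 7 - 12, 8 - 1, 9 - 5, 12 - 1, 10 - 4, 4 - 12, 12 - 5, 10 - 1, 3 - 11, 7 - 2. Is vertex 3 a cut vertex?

No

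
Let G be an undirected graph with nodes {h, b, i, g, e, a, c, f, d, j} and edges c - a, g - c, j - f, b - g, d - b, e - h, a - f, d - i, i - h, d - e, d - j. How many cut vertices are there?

Removing d increases the component count from 1 to 2, so d is a cut vertex.
By contrast removing i leaves 1 component; it is not a cut vertex. No other vertex is a cut vertex either.

1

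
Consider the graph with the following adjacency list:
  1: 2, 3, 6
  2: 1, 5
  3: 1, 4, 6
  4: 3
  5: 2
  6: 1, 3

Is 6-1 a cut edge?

After removing 6-1, the path 6-3-1 still connects them, so the edge is not a bridge.

No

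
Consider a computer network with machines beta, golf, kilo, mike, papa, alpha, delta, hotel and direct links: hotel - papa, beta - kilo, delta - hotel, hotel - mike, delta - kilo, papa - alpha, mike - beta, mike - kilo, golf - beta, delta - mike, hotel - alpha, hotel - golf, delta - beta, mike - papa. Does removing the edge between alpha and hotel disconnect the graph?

No

After removing alpha - hotel, the path alpha-papa-hotel still connects them, so the edge is not a bridge.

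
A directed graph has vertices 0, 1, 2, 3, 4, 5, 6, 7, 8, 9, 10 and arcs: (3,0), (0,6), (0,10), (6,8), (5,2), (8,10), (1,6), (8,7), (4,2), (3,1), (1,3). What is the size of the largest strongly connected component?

{1, 3} are all mutually reachable — one SCC of size 2.
{9} is an SCC by itself.
{6} is an SCC by itself.
{4} is an SCC by itself.
{5} is an SCC by itself.
(and 5 more singleton SCCs)
The largest has 2 vertices.

2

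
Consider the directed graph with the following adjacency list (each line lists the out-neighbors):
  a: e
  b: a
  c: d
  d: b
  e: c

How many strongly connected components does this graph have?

{a, b, c, d, e} are all mutually reachable — one SCC of size 5.
That gives 1 strongly connected component.

1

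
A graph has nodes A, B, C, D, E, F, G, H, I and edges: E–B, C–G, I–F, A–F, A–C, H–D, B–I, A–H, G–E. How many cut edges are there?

The edges on the cycle A-C-G-E-B-I-F-A are not bridges since each lies on that cycle.
But removing A–H disconnects A from H; removing D–H disconnects D from H — these are bridges.
That makes 2 bridges.

2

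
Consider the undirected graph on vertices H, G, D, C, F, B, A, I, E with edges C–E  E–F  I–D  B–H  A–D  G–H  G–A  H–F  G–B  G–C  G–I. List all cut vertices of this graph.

Removing G increases the component count from 1 to 2, so G is a cut vertex.
By contrast removing B leaves 1 component; it is not a cut vertex. No other vertex is a cut vertex either.

G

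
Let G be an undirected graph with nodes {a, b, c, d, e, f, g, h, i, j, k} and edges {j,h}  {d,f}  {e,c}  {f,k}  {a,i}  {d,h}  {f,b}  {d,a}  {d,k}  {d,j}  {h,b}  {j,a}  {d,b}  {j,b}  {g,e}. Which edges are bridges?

The edges on the cycle d-j-a-d are not bridges since each lies on that cycle.
But removing g-e disconnects g from e; removing i-a disconnects i from a; removing e-c disconnects e from c — these are bridges.

a-i, c-e, e-g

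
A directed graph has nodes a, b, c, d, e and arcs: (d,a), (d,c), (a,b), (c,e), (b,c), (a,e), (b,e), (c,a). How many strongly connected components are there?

{a, b, c} are all mutually reachable — one SCC of size 3.
{d} is an SCC by itself.
{e} is an SCC by itself.
That gives 3 strongly connected components.

3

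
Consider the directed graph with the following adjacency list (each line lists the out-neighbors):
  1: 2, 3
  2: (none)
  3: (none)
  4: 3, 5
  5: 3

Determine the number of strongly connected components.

5

{1} is an SCC by itself.
{4} is an SCC by itself.
{3} is an SCC by itself.
{2} is an SCC by itself.
{5} is an SCC by itself.
That gives 5 strongly connected components.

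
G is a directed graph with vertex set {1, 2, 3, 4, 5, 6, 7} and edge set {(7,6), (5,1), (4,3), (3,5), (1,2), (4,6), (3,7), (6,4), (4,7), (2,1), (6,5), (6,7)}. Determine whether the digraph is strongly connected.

No

There is no directed path from 5 to 7, so the graph is not strongly connected.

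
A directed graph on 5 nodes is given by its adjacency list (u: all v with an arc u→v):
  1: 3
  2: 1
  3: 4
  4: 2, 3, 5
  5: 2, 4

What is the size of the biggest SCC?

{1, 2, 3, 4, 5} are all mutually reachable — one SCC of size 5.
The largest has 5 vertices.

5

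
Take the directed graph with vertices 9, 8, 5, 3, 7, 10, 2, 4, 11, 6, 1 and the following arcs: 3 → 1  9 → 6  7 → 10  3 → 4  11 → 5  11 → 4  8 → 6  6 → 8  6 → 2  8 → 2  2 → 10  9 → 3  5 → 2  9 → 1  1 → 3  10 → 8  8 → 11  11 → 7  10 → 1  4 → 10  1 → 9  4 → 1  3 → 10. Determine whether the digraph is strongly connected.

From 6 we can reach every vertex (1, 2, 3, 4, 5, 6, 7, 8, 9, 10, 11), and every vertex can reach 6 (1, 2, 3, 4, 5, 6, 7, 8, 9, 10, 11). So the whole graph is one strongly connected component.

Yes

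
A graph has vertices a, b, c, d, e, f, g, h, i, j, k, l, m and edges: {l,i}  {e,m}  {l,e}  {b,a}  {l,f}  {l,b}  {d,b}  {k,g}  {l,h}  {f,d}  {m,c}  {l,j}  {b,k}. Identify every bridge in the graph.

a-b, b-k, c-m, e-l, e-m, g-k, h-l, i-l, j-l

The edges on the cycle l-f-d-b-l are not bridges since each lies on that cycle.
But removing e - m disconnects e from m; removing k - g disconnects k from g; removing b - a disconnects b from a; removing l - h disconnects l from h — these are bridges.
In total 9 edges are bridges.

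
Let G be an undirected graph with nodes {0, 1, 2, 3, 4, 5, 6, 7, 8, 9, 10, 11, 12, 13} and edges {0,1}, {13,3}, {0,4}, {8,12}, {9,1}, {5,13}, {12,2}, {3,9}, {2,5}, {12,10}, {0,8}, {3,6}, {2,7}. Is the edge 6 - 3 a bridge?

Yes

Removing 6 - 3 leaves no path between 6 and 3: the component count goes from 2 to 3. So it is a bridge.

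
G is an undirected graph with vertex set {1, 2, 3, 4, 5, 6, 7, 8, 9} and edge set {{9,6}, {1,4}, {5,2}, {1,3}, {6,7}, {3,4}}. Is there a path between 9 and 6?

From 9 we can reach 6, 7, 9, which includes 6.

Yes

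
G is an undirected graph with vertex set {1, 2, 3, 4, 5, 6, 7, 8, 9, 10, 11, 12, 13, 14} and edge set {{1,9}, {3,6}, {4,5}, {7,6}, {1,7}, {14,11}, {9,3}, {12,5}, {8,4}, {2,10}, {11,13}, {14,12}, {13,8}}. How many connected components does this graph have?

Starting from 2 we can reach 2, 10. That is one component of size 2.
Starting from 1 we can reach 1, 3, 6, 7, 9. That is one component of size 5.
Starting from 4 we can reach 4, 5, 8, 11, 12, 13, 14. That is one component of size 7.
Total: 3 components.

3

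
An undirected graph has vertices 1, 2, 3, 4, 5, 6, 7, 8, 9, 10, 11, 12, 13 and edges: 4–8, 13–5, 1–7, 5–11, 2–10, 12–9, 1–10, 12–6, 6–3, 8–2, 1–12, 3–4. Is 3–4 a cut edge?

After removing 3–4, the path 3-6-12-1-10-2-8-4 still connects them, so the edge is not a bridge.

No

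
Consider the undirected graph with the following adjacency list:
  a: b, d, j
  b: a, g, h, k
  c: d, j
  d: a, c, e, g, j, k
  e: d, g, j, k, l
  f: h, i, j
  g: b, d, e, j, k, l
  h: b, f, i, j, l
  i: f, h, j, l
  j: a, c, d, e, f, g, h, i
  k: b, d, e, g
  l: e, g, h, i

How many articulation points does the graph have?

0

Removing c, for instance, still leaves 1 component. No single vertex removal increases the component count — the graph has no articulation points.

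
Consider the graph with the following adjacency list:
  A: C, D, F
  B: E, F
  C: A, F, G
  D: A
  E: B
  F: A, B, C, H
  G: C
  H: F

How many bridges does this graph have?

5

The edges on the cycle C-A-F-C are not bridges since each lies on that cycle.
But removing B-E disconnects B from E; removing C-G disconnects C from G; removing F-B disconnects F from B; removing A-D disconnects A from D — these are bridges.
In total 5 edges are bridges.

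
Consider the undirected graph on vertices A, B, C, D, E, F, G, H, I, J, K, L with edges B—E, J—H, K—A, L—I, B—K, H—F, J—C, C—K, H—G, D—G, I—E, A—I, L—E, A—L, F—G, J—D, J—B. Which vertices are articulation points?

Removing J increases the component count from 1 to 2, so J is a cut vertex.
By contrast removing K leaves 1 component; it is not a cut vertex. No other vertex is a cut vertex either.

J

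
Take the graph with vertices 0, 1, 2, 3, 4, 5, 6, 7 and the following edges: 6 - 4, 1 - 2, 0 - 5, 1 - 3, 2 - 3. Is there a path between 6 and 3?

No

The component containing 6 is {4, 6}, and 3 is not in it.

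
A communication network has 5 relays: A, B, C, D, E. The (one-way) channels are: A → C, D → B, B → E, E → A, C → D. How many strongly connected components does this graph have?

{A, B, C, D, E} are all mutually reachable — one SCC of size 5.
That gives 1 strongly connected component.

1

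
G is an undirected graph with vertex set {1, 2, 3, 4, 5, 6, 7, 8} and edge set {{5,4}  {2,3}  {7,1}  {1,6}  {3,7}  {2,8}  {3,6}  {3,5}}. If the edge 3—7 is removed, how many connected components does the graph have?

1

3 and 7 are still connected via 3-6-1-7, so the component count stays at 1.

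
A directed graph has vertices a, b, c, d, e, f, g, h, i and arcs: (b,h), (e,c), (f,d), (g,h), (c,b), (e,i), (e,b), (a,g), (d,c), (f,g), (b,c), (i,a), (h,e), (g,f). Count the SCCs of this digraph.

{a, b, c, d, e, f, g, h, i} are all mutually reachable — one SCC of size 9.
That gives 1 strongly connected component.

1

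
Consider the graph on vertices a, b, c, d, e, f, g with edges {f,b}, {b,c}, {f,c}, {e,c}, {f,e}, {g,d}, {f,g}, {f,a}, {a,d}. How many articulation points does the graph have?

1

Removing f increases the component count from 1 to 2, so f is a cut vertex.
By contrast removing b leaves 1 component; it is not a cut vertex. No other vertex is a cut vertex either.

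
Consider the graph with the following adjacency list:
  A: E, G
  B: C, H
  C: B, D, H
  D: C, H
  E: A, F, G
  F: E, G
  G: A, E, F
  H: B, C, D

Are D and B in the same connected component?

Yes

From D we can reach B, C, D, H, which includes B.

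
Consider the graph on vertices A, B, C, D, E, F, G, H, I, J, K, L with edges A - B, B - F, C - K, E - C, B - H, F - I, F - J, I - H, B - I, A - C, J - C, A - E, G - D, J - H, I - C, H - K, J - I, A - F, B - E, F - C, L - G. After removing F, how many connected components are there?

With F gone, the remaining components are: {D, G, L}; {A, B, C, E, H, I, J, K}.
That is 2 components.

2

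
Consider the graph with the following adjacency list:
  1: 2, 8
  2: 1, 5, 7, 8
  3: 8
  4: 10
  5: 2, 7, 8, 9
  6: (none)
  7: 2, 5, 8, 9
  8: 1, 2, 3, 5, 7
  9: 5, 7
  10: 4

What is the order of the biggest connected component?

6 is isolated — a component by itself.
Starting from 4 we can reach 4, 10. That is one component of size 2.
Starting from 1 we can reach 1, 2, 3, 5, 7, 8, 9. That is one component of size 7.
The largest has 7 vertices.

7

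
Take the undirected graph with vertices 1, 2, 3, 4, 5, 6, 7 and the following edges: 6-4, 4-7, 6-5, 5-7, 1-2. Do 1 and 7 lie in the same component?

No

The component containing 1 is {1, 2}, and 7 is not in it.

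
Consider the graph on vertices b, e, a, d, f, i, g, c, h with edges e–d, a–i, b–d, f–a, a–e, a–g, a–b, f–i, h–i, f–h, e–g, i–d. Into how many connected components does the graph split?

2

c is isolated — a component by itself.
Starting from a we can reach a, b, d, e, f, g, h, i. That is one component of size 8.
Total: 2 components.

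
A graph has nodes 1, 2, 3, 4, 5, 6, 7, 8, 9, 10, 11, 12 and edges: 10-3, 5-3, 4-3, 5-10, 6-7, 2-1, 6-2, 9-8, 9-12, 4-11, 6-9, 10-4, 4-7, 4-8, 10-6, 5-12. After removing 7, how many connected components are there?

1

With 7 gone, the remaining components are: {1, 2, 3, 4, 5, 6, 8, 9, 10, 11, 12}.
That is 1 component.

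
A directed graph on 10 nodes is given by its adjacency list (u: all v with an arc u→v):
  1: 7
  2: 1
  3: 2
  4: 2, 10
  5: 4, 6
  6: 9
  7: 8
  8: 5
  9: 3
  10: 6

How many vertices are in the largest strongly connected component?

10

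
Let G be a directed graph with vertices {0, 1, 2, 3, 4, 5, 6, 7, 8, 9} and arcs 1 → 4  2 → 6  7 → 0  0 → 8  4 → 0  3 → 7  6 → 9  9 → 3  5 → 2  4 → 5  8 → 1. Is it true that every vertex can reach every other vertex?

From 1 we can reach every vertex (0, 1, 2, 3, 4, 5, 6, 7, 8, 9), and every vertex can reach 1 (0, 1, 2, 3, 4, 5, 6, 7, 8, 9). So the whole graph is one strongly connected component.

Yes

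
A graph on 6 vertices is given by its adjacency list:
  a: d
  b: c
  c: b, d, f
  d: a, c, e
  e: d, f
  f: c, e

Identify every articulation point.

Removing c increases the component count from 1 to 2, so c is a cut vertex.
Removing d increases the component count from 1 to 2, so d is a cut vertex.
By contrast removing b leaves 1 component; it is not a cut vertex. No other vertex is a cut vertex either.

c, d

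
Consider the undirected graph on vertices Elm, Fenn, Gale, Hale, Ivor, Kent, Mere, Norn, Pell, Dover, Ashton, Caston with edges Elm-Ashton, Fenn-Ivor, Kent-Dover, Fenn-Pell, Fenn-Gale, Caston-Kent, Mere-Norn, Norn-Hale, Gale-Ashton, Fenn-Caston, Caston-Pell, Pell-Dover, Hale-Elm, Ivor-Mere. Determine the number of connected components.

Starting from Elm we can reach Elm, Fenn, Gale, Hale, Ivor, Kent, Mere, Norn, Pell, Dover, Ashton, Caston. That is one component of size 12.
Total: 1 component.

1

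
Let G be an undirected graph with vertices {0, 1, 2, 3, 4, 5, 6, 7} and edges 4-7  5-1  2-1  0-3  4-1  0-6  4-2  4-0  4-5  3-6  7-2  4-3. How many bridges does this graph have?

The edges on the cycle 4-0-6-3-4 are not bridges since each lies on that cycle.
Every edge lies on some cycle, so there are no bridges.

0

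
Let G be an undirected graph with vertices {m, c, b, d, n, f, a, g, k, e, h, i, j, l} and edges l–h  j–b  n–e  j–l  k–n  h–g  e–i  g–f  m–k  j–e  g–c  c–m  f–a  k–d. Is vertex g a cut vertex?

Yes

Deleting g raises the number of components from 1 to 2, so g is a cut vertex.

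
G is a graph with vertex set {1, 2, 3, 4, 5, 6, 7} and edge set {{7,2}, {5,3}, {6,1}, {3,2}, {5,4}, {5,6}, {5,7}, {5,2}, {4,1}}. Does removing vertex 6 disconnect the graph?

Deleting 6 leaves 1 component (was 1) (its neighbors 1, 5 remain connected to each other), so 6 is not a cut vertex.

No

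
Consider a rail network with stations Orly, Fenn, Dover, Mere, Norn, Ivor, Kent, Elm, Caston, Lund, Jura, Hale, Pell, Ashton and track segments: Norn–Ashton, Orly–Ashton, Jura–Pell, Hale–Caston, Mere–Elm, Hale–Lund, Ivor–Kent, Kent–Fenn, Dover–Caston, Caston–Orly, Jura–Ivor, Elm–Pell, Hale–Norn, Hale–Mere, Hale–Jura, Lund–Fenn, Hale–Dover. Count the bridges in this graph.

0

The edges on the cycle Hale-Mere-Elm-Pell-Jura-Hale are not bridges since each lies on that cycle.
Every edge lies on some cycle, so there are no bridges.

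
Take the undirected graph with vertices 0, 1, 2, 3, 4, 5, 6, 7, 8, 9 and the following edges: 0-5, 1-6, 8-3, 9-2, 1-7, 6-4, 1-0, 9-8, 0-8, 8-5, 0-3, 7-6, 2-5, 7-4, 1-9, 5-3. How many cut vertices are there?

Removing 1 increases the component count from 1 to 2, so 1 is a cut vertex.
By contrast removing 6 leaves 1 component; it is not a cut vertex. No other vertex is a cut vertex either.

1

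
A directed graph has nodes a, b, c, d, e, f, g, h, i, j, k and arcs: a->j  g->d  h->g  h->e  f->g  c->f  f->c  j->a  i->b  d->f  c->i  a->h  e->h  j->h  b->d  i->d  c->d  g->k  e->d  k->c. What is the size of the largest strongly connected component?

{b, c, d, f, g, i, k} are all mutually reachable — one SCC of size 7.
{e, h} are all mutually reachable — one SCC of size 2.
{a, j} are all mutually reachable — one SCC of size 2.
The largest has 7 vertices.

7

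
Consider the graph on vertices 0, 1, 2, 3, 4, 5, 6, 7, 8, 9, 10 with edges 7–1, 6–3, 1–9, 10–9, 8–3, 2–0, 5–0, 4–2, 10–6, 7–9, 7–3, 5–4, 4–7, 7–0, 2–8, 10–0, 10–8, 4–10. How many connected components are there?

Starting from 0 we can reach 0, 1, 2, 3, 4, 5, 6, 7, 8, 9, 10. That is one component of size 11.
Total: 1 component.

1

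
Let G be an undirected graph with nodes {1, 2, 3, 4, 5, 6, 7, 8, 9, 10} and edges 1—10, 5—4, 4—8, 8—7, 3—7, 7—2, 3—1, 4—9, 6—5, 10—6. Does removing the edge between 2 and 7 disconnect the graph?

Yes

Removing 2—7 leaves no path between 2 and 7: the component count goes from 1 to 2. So it is a bridge.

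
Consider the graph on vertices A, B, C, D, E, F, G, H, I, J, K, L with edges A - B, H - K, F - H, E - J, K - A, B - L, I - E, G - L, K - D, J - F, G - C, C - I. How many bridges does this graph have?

The edges on the cycle G-C-I-E-J-F-H-K-A-B-L-G are not bridges since each lies on that cycle.
But removing D - K disconnects D from K — this is a bridge.

1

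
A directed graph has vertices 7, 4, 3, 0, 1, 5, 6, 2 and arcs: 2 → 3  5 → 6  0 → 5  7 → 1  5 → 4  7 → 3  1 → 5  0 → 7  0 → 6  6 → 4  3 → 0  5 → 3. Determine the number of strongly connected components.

4

{0, 1, 3, 5, 7} are all mutually reachable — one SCC of size 5.
{4} is an SCC by itself.
{2} is an SCC by itself.
{6} is an SCC by itself.
That gives 4 strongly connected components.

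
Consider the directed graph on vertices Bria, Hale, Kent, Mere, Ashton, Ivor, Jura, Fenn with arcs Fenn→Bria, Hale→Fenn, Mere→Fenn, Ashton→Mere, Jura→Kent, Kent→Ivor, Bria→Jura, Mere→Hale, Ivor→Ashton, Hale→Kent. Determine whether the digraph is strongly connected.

Yes

From Ashton we can reach every vertex (Bria, Fenn, Hale, Ivor, Jura, Kent, Mere, Ashton), and every vertex can reach Ashton (Bria, Fenn, Hale, Ivor, Jura, Kent, Mere, Ashton). So the whole graph is one strongly connected component.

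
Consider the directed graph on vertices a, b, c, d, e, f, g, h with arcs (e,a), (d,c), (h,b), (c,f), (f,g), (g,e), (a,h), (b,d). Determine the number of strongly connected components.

{a, b, c, d, e, f, g, h} are all mutually reachable — one SCC of size 8.
That gives 1 strongly connected component.

1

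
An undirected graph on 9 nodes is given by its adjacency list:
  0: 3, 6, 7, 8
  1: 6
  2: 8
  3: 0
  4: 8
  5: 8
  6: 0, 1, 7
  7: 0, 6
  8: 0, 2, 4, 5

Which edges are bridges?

The edges on the cycle 0-7-6-0 are not bridges since each lies on that cycle.
But removing 5-8 disconnects 5 from 8; removing 0-3 disconnects 0 from 3; removing 0-8 disconnects 0 from 8; removing 8-2 disconnects 8 from 2 — these are bridges.
In total 6 edges are bridges.

0-3, 0-8, 1-6, 2-8, 4-8, 5-8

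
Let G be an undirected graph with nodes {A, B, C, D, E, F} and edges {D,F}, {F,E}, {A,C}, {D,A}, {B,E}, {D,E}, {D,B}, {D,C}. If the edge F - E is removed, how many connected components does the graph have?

1

F and E are still connected via F-D-E, so the component count stays at 1.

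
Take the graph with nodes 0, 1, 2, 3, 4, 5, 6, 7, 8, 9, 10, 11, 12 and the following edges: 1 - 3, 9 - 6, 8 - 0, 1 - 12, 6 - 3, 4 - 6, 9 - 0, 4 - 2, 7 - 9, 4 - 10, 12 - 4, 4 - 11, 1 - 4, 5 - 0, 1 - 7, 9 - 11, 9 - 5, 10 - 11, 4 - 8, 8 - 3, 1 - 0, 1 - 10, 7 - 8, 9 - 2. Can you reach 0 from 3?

From 3 we can reach 0, 1, 2, 3, 4, 5, 6, 7, 8, 9, 10, 11, 12, which includes 0.

Yes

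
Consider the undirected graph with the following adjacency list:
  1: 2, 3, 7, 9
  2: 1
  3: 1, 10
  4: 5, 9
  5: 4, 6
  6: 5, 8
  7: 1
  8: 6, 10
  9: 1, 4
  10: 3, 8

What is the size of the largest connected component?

Starting from 1 we can reach 1, 2, 3, 4, 5, 6, 7, 8, 9, 10. That is one component of size 10.
The largest has 10 vertices.

10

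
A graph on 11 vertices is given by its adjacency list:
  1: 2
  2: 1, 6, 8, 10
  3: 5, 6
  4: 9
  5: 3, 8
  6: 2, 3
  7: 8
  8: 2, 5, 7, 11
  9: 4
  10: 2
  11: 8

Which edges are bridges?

The edges on the cycle 5-8-2-6-3-5 are not bridges since each lies on that cycle.
But removing 2-1 disconnects 2 from 1; removing 4-9 disconnects 4 from 9; removing 11-8 disconnects 11 from 8; removing 7-8 disconnects 7 from 8 — these are bridges.
In total 5 edges are bridges.

1-2, 10-2, 11-8, 4-9, 7-8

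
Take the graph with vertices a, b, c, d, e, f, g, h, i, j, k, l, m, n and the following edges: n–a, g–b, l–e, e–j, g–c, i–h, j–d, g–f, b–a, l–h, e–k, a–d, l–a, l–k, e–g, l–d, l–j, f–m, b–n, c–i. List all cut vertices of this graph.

f, g

Removing f increases the component count from 1 to 2, so f is a cut vertex.
Removing g increases the component count from 1 to 2, so g is a cut vertex.
By contrast removing m leaves 1 component; it is not a cut vertex. No other vertex is a cut vertex either.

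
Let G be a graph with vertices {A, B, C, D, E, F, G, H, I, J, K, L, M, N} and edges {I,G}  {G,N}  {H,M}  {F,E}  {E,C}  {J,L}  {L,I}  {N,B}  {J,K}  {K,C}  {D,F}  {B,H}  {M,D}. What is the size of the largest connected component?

A is isolated — a component by itself.
Starting from B we can reach B, C, D, E, F, G, H, I, J, K, L, M, N. That is one component of size 13.
The largest has 13 vertices.

13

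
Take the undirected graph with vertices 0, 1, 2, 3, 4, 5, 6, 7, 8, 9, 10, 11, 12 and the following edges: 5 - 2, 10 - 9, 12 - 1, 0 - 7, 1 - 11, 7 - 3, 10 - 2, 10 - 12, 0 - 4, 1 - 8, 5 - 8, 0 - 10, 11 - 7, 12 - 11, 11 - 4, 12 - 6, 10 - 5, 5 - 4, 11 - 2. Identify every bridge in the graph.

10-9, 12-6, 3-7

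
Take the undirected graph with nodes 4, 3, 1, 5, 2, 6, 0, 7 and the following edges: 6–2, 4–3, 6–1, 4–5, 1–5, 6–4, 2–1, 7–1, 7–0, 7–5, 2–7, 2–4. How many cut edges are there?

The edges on the cycle 2-4-5-7-2 are not bridges since each lies on that cycle.
But removing 0–7 disconnects 0 from 7; removing 4–3 disconnects 4 from 3 — these are bridges.
That makes 2 bridges.

2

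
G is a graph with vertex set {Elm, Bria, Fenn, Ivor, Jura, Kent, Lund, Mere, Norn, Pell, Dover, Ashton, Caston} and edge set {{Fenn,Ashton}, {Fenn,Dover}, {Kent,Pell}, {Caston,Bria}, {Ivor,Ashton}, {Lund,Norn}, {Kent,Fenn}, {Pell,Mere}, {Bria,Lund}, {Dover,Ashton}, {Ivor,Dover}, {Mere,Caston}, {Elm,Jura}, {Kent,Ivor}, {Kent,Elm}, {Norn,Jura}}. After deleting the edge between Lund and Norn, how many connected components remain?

Lund and Norn are still connected via Lund-Bria-Caston-Mere-Pell-Kent-Elm-Jura-Norn, so the component count stays at 1.

1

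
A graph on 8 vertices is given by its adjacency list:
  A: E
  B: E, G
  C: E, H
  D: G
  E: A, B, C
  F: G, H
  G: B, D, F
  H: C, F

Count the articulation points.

Removing E increases the component count from 1 to 2, so E is a cut vertex.
Removing G increases the component count from 1 to 2, so G is a cut vertex.
By contrast removing D leaves 1 component; it is not a cut vertex. No other vertex is a cut vertex either.

2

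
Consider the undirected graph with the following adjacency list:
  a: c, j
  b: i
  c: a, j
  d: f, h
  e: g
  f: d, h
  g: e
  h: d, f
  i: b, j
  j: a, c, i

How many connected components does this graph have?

3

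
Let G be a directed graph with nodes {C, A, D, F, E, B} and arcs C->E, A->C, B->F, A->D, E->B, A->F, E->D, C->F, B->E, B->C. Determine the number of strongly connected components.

4

{B, C, E} are all mutually reachable — one SCC of size 3.
{F} is an SCC by itself.
{D} is an SCC by itself.
{A} is an SCC by itself.
That gives 4 strongly connected components.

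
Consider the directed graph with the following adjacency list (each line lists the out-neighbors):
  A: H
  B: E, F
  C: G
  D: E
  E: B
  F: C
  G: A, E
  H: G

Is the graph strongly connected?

There is no directed path from F to D, so the graph is not strongly connected.

No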